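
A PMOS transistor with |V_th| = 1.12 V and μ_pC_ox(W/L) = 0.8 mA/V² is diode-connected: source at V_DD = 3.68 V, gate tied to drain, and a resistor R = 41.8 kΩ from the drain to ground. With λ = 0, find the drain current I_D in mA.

With gate tied to drain, V_SG = V_SD ≥ V_SG − |V_th|, so the device is in saturation.
KCL at the drain: ½ k_p (V_SG − |V_th|)² = (V_DD − V_SG)/R.
Let x = V_SG − 1.12. Then 16.7 x² + x − 2.56 = 0, giving x = 0.363 V (positive root), so V_SG = 1.48 V.
I_D = (V_DD − V_SG)/R = (3.68 − 1.48) / 41.8 = 0.0526 mA.

I_D = 0.0526 mA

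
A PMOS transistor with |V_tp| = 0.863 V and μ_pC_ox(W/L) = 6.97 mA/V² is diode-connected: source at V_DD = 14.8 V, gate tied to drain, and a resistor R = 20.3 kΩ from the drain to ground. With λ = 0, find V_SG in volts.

With gate tied to drain, V_SG = V_SD ≥ V_SG − |V_tp|, so the device is in saturation.
KCL at the drain: ½ k_p (V_SG − |V_tp|)² = (V_DD − V_SG)/R.
Let x = V_SG − 0.863. Then 70.7 x² + x − 13.94 = 0, giving x = 0.437 V (positive root), so V_SG = 1.3 V.
I_D = (V_DD − V_SG)/R = (14.8 − 1.3) / 20.3 = 0.665 mA.

V_SG = 1.30 V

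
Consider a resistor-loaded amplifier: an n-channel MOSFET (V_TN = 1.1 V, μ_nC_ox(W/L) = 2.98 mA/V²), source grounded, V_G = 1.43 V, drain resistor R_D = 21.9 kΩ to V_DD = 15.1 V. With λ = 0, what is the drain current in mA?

I_D = 0.162 mA

V_GS = V_G = 1.43 V, so V_ov = 1.43 − 1.1 = 0.33 V.
Assume saturation: I_D = ½ k_n V_ov² = 0.5 × 2.98 × 0.33² = 0.162 mA, giving V_DS = V_DD − I_D R_D = 15.1 − 0.162 × 21.9 = 11.5 V.
V_DS = 11.5 V ≥ V_ov = 0.33 V, confirming saturation.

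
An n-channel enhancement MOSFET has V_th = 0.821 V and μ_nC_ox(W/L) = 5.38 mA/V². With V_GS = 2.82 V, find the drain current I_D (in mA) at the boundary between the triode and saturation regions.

I_D = 10.7 mA

At the boundary V_DS = V_ov = V_GS − V_th = 2.82 − 0.821 = 2 V.
I_D = ½ k_n V_ov² = 0.5 × 5.38 × 2² = 10.7 mA.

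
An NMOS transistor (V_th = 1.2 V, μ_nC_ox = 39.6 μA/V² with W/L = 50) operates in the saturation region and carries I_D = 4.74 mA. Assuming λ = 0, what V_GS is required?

V_GS = 3.39 V

k_n = μ_nC_ox · (W/L) = 1.98 mA/V².
In saturation I_D = ½ k_n (V_GS − V_th)², so V_GS − V_th = √(2 I_D / k_n) = √(2 × 4.74 / 1.98) = 2.19 V.
V_GS = 1.2 + 2.19 = 3.39 V.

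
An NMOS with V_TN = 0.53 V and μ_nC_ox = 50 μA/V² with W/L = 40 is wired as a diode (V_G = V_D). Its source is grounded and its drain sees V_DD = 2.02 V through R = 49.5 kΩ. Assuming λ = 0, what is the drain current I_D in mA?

I_D = 0.0268 mA

With gate tied to drain, V_GS = V_DS ≥ V_GS − V_TN, so the device is in saturation.
k_n = μ_nC_ox · (W/L) = 2 mA/V².
KCL at the drain: ½ k_n (V_GS − V_TN)² = (V_DD − V_GS)/R.
Let x = V_GS − 0.53. Then 49.5 x² + x − 1.49 = 0, giving x = 0.164 V (positive root), so V_GS = 0.694 V.
I_D = (V_DD − V_GS)/R = (2.02 − 0.694) / 49.5 = 0.0268 mA.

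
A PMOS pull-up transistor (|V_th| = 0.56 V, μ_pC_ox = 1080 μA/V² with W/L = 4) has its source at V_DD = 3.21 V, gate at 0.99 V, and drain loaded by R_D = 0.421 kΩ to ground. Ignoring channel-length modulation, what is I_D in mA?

I_D = 5.14 mA

V_SG = V_DD − V_G = 3.21 − 0.99 = 2.22 V, so V_ov = 2.22 − 0.56 = 1.66 V.
k_p = μ_pC_ox · (W/L) = 4.32 mA/V².
Assume saturation: I_D = ½ k_p V_ov² = 0.5 × 4.32 × 1.66² = 5.95 mA, giving V_SD = V_DD − I_D R_D = 3.21 − 5.95 × 0.421 = 0.704 V.
But 0.704 V < V_ov = 1.66 V, so the device is actually in triode.
In triode I_D = k_p[V_ov V_SD − ½ V_SD²] and I_D = (V_DD − V_SD)/R_D. Equating: 0.909 V_SD² − 4.019 V_SD + 3.21 = 0, giving V_SD = 1.05 V (the root below V_ov).
I_D = (3.21 − 1.05) / 0.421 = 5.14 mA.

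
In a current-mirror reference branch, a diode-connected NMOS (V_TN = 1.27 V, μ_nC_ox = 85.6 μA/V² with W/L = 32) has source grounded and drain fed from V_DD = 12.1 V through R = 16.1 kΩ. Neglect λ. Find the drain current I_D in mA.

I_D = 0.631 mA

With gate tied to drain, V_GS = V_DS ≥ V_GS − V_TN, so the device is in saturation.
k_n = μ_nC_ox · (W/L) = 2.739 mA/V².
KCL at the drain: ½ k_n (V_GS − V_TN)² = (V_DD − V_GS)/R.
Let x = V_GS − 1.27. Then 22.1 x² + x − 10.83 = 0, giving x = 0.679 V (positive root), so V_GS = 1.95 V.
I_D = (V_DD − V_GS)/R = (12.1 − 1.95) / 16.1 = 0.631 mA.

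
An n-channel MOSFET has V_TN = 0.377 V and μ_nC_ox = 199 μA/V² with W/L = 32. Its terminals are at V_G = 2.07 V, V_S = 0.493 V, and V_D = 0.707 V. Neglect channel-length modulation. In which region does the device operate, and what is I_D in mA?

V_GS = V_G − V_S = 2.07 − 0.493 = 1.58 V; V_DS = V_D − V_S = 0.707 − 0.493 = 0.214 V.
k_n = μ_nC_ox · (W/L) = 6.368 mA/V².
V_ov = V_GS − V_TN = 1.58 − 0.377 = 1.2 V.
Since V_DS = 0.214 V < V_ov = 1.2 V, the device is in the triode region.
I_D = k_n [V_ov · V_DS − ½ V_DS²] = 6.368 × [1.2 × 0.214 − 0.5 × 0.214²] = 1.49 mA.

Triode; I_D = 1.49 mA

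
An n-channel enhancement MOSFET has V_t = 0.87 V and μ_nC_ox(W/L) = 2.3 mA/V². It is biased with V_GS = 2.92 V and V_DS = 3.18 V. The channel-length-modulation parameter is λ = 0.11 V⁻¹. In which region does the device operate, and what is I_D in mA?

V_ov = V_GS − V_t = 2.92 − 0.87 = 2.05 V.
Since V_DS = 3.18 V ≥ V_ov = 2.05 V, the device is in saturation.
I_D = ½ k_n V_ov² (1 + λ V_DS) = 0.5 × 2.3 × 2.05² × (1 + 0.11 × 3.18) = 6.52 mA.

Saturation; I_D = 6.52 mA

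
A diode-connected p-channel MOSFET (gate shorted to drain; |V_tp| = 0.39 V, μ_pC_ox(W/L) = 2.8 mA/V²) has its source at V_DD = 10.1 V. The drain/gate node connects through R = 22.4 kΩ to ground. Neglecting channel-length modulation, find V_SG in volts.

V_SG = 0.931 V

With gate tied to drain, V_SG = V_SD ≥ V_SG − |V_tp|, so the device is in saturation.
KCL at the drain: ½ k_p (V_SG − |V_tp|)² = (V_DD − V_SG)/R.
Let x = V_SG − 0.39. Then 31.4 x² + x − 9.71 = 0, giving x = 0.541 V (positive root), so V_SG = 0.931 V.
I_D = (V_DD − V_SG)/R = (10.1 − 0.931) / 22.4 = 0.409 mA.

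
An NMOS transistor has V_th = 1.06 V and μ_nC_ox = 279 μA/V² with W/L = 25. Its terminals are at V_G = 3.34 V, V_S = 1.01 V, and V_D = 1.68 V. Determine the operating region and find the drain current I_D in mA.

V_GS = V_G − V_S = 3.34 − 1.01 = 2.33 V; V_DS = V_D − V_S = 1.68 − 1.01 = 0.67 V.
k_n = μ_nC_ox · (W/L) = 6.975 mA/V².
V_ov = V_GS − V_th = 2.33 − 1.06 = 1.27 V.
Since V_DS = 0.67 V < V_ov = 1.27 V, the device is in the triode region.
I_D = k_n [V_ov · V_DS − ½ V_DS²] = 6.975 × [1.27 × 0.67 − 0.5 × 0.67²] = 4.37 mA.

Triode; I_D = 4.37 mA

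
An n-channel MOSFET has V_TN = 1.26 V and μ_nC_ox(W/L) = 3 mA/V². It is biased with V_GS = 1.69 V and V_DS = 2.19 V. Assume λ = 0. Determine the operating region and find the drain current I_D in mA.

Saturation; I_D = 0.277 mA

V_ov = V_GS − V_TN = 1.69 − 1.26 = 0.43 V.
Since V_DS = 2.19 V ≥ V_ov = 0.43 V, the device is in saturation.
I_D = ½ k_n V_ov² = 0.5 × 3 × 0.43² = 0.277 mA.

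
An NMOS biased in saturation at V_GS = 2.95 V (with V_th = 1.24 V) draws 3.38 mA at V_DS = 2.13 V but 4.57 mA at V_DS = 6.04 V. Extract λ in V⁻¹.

λ = 0.111 V⁻¹

With V_GS fixed, I_D ∝ (1 + λ V_DS) in saturation, so I_D2/I_D1 = (1 + λ V_DS2)/(1 + λ V_DS1).
4.57/3.38 = 1.352 = (1 + 6.04 λ)/(1 + 2.13 λ).
Solving: λ (I_D1 V_DS2 − I_D2 V_DS1) = I_D2 − I_D1, so λ = (4.57 − 3.38) / (3.38 × 6.04 − 4.57 × 2.13) = 1.19 / 10.7 = 0.111 V⁻¹.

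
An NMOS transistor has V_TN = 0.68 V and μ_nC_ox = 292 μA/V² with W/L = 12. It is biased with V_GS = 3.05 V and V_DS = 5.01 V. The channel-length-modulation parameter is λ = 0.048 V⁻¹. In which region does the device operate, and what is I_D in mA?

k_n = μ_nC_ox · (W/L) = 3.504 mA/V².
V_ov = V_GS − V_TN = 3.05 − 0.68 = 2.37 V.
Since V_DS = 5.01 V ≥ V_ov = 2.37 V, the device is in saturation.
I_D = ½ k_n V_ov² (1 + λ V_DS) = 0.5 × 3.504 × 2.37² × (1 + 0.048 × 5.01) = 12.2 mA.

Saturation; I_D = 12.2 mA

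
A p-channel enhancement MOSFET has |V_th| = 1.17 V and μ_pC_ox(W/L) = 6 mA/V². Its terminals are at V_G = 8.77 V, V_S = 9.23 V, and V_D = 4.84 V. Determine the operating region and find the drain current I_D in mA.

Cutoff; I_D = 0 mA

V_SG = V_S − V_G = 9.23 − 8.77 = 0.46 V; V_SD = V_S − V_D = 9.23 − 4.84 = 4.39 V.
V_SG = 0.46 V < |V_th| = 1.17 V, so the transistor is in cutoff.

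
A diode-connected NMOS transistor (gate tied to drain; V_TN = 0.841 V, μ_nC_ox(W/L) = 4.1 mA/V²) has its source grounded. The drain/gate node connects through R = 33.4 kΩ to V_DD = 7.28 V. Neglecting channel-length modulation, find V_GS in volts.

With gate tied to drain, V_GS = V_DS ≥ V_GS − V_TN, so the device is in saturation.
KCL at the drain: ½ k_n (V_GS − V_TN)² = (V_DD − V_GS)/R.
Let x = V_GS − 0.841. Then 68.5 x² + x − 6.439 = 0, giving x = 0.299 V (positive root), so V_GS = 1.14 V.
I_D = (V_DD − V_GS)/R = (7.28 − 1.14) / 33.4 = 0.184 mA.

V_GS = 1.14 V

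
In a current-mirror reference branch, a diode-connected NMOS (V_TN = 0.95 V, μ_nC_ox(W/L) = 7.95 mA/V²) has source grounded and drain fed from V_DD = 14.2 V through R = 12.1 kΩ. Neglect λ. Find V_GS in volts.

With gate tied to drain, V_GS = V_DS ≥ V_GS − V_TN, so the device is in saturation.
KCL at the drain: ½ k_n (V_GS − V_TN)² = (V_DD − V_GS)/R.
Let x = V_GS − 0.95. Then 48.1 x² + x − 13.25 = 0, giving x = 0.515 V (positive root), so V_GS = 1.46 V.
I_D = (V_DD − V_GS)/R = (14.2 − 1.46) / 12.1 = 1.05 mA.

V_GS = 1.46 V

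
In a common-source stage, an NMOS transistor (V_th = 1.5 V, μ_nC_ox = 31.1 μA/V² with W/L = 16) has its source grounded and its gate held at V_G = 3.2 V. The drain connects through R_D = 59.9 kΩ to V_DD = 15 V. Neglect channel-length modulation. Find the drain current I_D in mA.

V_GS = V_G = 3.2 V, so V_ov = 3.2 − 1.5 = 1.7 V.
k_n = μ_nC_ox · (W/L) = 0.4976 mA/V².
Assume saturation: I_D = ½ k_n V_ov² = 0.5 × 0.4976 × 1.7² = 0.719 mA, giving V_DS = V_DD − I_D R_D = 15 − 0.719 × 59.9 = -28.1 V.
But -28.1 V < V_ov = 1.7 V, so the device is actually in triode.
In triode I_D = k_n[V_ov V_DS − ½ V_DS²] and I_D = (V_DD − V_DS)/R_D. Equating: 14.9 V_DS² − 51.67 V_DS + 15 = 0, giving V_DS = 0.32 V (the root below V_ov).
I_D = (15 − 0.32) / 59.9 = 0.245 mA.

I_D = 0.245 mA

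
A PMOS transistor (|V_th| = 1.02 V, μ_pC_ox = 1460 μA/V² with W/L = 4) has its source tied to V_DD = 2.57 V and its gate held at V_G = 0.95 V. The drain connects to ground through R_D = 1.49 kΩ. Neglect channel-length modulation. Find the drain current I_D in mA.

I_D = 1.05 mA

V_SG = V_DD − V_G = 2.57 − 0.95 = 1.62 V, so V_ov = 1.62 − 1.02 = 0.6 V.
k_p = μ_pC_ox · (W/L) = 5.84 mA/V².
Assume saturation: I_D = ½ k_p V_ov² = 0.5 × 5.84 × 0.6² = 1.05 mA, giving V_SD = V_DD − I_D R_D = 2.57 − 1.05 × 1.49 = 1 V.
V_SD = 1 V ≥ V_ov = 0.6 V, confirming saturation.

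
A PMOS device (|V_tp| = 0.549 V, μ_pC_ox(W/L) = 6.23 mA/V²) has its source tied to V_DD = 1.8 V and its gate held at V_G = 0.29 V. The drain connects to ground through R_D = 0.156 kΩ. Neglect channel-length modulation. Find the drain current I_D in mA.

V_SG = V_DD − V_G = 1.8 − 0.29 = 1.51 V, so V_ov = 1.51 − 0.549 = 0.961 V.
Assume saturation: I_D = ½ k_p V_ov² = 0.5 × 6.23 × 0.961² = 2.88 mA, giving V_SD = V_DD − I_D R_D = 1.8 − 2.88 × 0.156 = 1.35 V.
V_SD = 1.35 V ≥ V_ov = 0.961 V, confirming saturation.

I_D = 2.88 mA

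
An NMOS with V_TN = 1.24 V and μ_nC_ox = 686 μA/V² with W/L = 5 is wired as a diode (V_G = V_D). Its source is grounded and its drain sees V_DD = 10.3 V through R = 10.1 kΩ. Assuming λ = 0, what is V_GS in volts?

V_GS = 1.93 V

With gate tied to drain, V_GS = V_DS ≥ V_GS − V_TN, so the device is in saturation.
k_n = μ_nC_ox · (W/L) = 3.43 mA/V².
KCL at the drain: ½ k_n (V_GS − V_TN)² = (V_DD − V_GS)/R.
Let x = V_GS − 1.24. Then 17.3 x² + x − 9.06 = 0, giving x = 0.695 V (positive root), so V_GS = 1.93 V.
I_D = (V_DD − V_GS)/R = (10.3 − 1.93) / 10.1 = 0.828 mA.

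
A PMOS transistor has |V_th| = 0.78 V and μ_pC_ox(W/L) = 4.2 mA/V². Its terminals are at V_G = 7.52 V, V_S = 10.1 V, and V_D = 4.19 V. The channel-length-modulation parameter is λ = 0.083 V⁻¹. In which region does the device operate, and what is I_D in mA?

V_SG = V_S − V_G = 10.1 − 7.52 = 2.58 V; V_SD = V_S − V_D = 10.1 − 4.19 = 5.91 V.
V_ov = V_SG − |V_th| = 2.58 − 0.78 = 1.8 V.
Since V_SD = 5.91 V ≥ V_ov = 1.8 V, the device is in saturation.
I_D = ½ k_p V_ov² (1 + λ V_SD) = 0.5 × 4.2 × 1.8² × (1 + 0.083 × 5.91) = 10.1 mA.

Saturation; I_D = 10.1 mA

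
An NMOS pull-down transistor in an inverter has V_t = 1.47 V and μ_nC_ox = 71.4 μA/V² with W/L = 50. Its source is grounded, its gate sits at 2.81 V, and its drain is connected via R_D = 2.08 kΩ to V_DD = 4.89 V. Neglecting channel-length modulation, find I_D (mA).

I_D = 2.09 mA

V_GS = V_G = 2.81 V, so V_ov = 2.81 − 1.47 = 1.34 V.
k_n = μ_nC_ox · (W/L) = 3.57 mA/V².
Assume saturation: I_D = ½ k_n V_ov² = 0.5 × 3.57 × 1.34² = 3.21 mA, giving V_DS = V_DD − I_D R_D = 4.89 − 3.21 × 2.08 = -1.78 V.
But -1.78 V < V_ov = 1.34 V, so the device is actually in triode.
In triode I_D = k_n[V_ov V_DS − ½ V_DS²] and I_D = (V_DD − V_DS)/R_D. Equating: 3.71 V_DS² − 10.95 V_DS + 4.89 = 0, giving V_DS = 0.549 V (the root below V_ov).
I_D = (4.89 − 0.549) / 2.08 = 2.09 mA.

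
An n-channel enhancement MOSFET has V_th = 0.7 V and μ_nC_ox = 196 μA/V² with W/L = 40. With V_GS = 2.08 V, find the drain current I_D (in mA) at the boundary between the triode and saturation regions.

At the boundary V_DS = V_ov = V_GS − V_th = 2.08 − 0.7 = 1.38 V.
k_n = μ_nC_ox · (W/L) = 7.84 mA/V².
I_D = ½ k_n V_ov² = 0.5 × 7.84 × 1.38² = 7.47 mA.

I_D = 7.47 mA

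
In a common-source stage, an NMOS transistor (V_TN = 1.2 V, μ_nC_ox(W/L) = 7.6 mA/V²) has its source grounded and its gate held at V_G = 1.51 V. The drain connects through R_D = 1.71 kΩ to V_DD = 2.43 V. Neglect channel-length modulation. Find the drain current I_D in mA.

V_GS = V_G = 1.51 V, so V_ov = 1.51 − 1.2 = 0.31 V.
Assume saturation: I_D = ½ k_n V_ov² = 0.5 × 7.6 × 0.31² = 0.365 mA, giving V_DS = V_DD − I_D R_D = 2.43 − 0.365 × 1.71 = 1.81 V.
V_DS = 1.81 V ≥ V_ov = 0.31 V, confirming saturation.

I_D = 0.365 mA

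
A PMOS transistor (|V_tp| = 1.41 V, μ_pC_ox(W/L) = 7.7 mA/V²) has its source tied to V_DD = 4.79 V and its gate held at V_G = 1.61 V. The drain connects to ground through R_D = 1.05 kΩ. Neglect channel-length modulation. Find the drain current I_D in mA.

I_D = 4.23 mA

V_SG = V_DD − V_G = 4.79 − 1.61 = 3.18 V, so V_ov = 3.18 − 1.41 = 1.77 V.
Assume saturation: I_D = ½ k_p V_ov² = 0.5 × 7.7 × 1.77² = 12.1 mA, giving V_SD = V_DD − I_D R_D = 4.79 − 12.1 × 1.05 = -7.87 V.
But -7.87 V < V_ov = 1.77 V, so the device is actually in triode.
In triode I_D = k_p[V_ov V_SD − ½ V_SD²] and I_D = (V_DD − V_SD)/R_D. Equating: 4.04 V_SD² − 15.31 V_SD + 4.79 = 0, giving V_SD = 0.344 V (the root below V_ov).
I_D = (4.79 − 0.344) / 1.05 = 4.23 mA.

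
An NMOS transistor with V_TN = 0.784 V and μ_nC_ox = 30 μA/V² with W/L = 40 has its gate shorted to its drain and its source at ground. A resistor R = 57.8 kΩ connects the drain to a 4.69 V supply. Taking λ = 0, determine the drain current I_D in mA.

I_D = 0.0620 mA

With gate tied to drain, V_GS = V_DS ≥ V_GS − V_TN, so the device is in saturation.
k_n = μ_nC_ox · (W/L) = 1.2 mA/V².
KCL at the drain: ½ k_n (V_GS − V_TN)² = (V_DD − V_GS)/R.
Let x = V_GS − 0.784. Then 34.7 x² + x − 3.906 = 0, giving x = 0.321 V (positive root), so V_GS = 1.11 V.
I_D = (V_DD − V_GS)/R = (4.69 − 1.11) / 57.8 = 0.062 mA.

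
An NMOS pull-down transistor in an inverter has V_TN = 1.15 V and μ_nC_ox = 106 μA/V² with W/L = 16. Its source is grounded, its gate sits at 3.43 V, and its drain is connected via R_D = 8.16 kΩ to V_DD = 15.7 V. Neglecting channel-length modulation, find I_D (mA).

I_D = 1.86 mA

V_GS = V_G = 3.43 V, so V_ov = 3.43 − 1.15 = 2.28 V.
k_n = μ_nC_ox · (W/L) = 1.696 mA/V².
Assume saturation: I_D = ½ k_n V_ov² = 0.5 × 1.696 × 2.28² = 4.41 mA, giving V_DS = V_DD − I_D R_D = 15.7 − 4.41 × 8.16 = -20.3 V.
But -20.3 V < V_ov = 2.28 V, so the device is actually in triode.
In triode I_D = k_n[V_ov V_DS − ½ V_DS²] and I_D = (V_DD − V_DS)/R_D. Equating: 6.92 V_DS² − 32.55 V_DS + 15.7 = 0, giving V_DS = 0.546 V (the root below V_ov).
I_D = (15.7 − 0.546) / 8.16 = 1.86 mA.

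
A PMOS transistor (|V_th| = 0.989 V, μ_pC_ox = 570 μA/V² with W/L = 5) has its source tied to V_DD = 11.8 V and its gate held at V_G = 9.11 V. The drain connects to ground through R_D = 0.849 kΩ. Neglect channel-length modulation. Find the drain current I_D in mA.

I_D = 4.12 mA

V_SG = V_DD − V_G = 11.8 − 9.11 = 2.69 V, so V_ov = 2.69 − 0.989 = 1.7 V.
k_p = μ_pC_ox · (W/L) = 2.85 mA/V².
Assume saturation: I_D = ½ k_p V_ov² = 0.5 × 2.85 × 1.7² = 4.12 mA, giving V_SD = V_DD − I_D R_D = 11.8 − 4.12 × 0.849 = 8.3 V.
V_SD = 8.3 V ≥ V_ov = 1.7 V, confirming saturation.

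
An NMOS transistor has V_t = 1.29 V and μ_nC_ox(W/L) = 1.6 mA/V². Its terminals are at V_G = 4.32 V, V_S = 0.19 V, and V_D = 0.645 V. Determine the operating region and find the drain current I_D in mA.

V_GS = V_G − V_S = 4.32 − 0.19 = 4.13 V; V_DS = V_D − V_S = 0.645 − 0.19 = 0.455 V.
V_ov = V_GS − V_t = 4.13 − 1.29 = 2.84 V.
Since V_DS = 0.455 V < V_ov = 2.84 V, the device is in the triode region.
I_D = k_n [V_ov · V_DS − ½ V_DS²] = 1.6 × [2.84 × 0.455 − 0.5 × 0.455²] = 1.9 mA.

Triode; I_D = 1.90 mA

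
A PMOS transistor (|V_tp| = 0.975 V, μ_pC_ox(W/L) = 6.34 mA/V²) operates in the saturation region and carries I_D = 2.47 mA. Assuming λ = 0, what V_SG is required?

V_SG = 1.86 V

In saturation I_D = ½ k_p (V_SG − |V_tp|)², so V_SG − |V_tp| = √(2 I_D / k_p) = √(2 × 2.47 / 6.34) = 0.883 V.
V_SG = 0.975 + 0.883 = 1.86 V.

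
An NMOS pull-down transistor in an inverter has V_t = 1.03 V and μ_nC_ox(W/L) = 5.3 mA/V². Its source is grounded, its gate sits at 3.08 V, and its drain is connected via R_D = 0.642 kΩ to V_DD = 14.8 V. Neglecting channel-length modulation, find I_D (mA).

I_D = 11.1 mA

V_GS = V_G = 3.08 V, so V_ov = 3.08 − 1.03 = 2.05 V.
Assume saturation: I_D = ½ k_n V_ov² = 0.5 × 5.3 × 2.05² = 11.1 mA, giving V_DS = V_DD − I_D R_D = 14.8 − 11.1 × 0.642 = 7.65 V.
V_DS = 7.65 V ≥ V_ov = 2.05 V, confirming saturation.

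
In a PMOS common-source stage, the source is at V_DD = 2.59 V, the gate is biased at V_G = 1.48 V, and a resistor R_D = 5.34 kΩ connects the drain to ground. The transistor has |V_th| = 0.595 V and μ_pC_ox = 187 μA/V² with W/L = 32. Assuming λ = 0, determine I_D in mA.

V_SG = V_DD − V_G = 2.59 − 1.48 = 1.11 V, so V_ov = 1.11 − 0.595 = 0.515 V.
k_p = μ_pC_ox · (W/L) = 5.984 mA/V².
Assume saturation: I_D = ½ k_p V_ov² = 0.5 × 5.984 × 0.515² = 0.794 mA, giving V_SD = V_DD − I_D R_D = 2.59 − 0.794 × 5.34 = -1.65 V.
But -1.65 V < V_ov = 0.515 V, so the device is actually in triode.
In triode I_D = k_p[V_ov V_SD − ½ V_SD²] and I_D = (V_DD − V_SD)/R_D. Equating: 16 V_SD² − 17.46 V_SD + 2.59 = 0, giving V_SD = 0.177 V (the root below V_ov).
I_D = (2.59 − 0.177) / 5.34 = 0.452 mA.

I_D = 0.452 mA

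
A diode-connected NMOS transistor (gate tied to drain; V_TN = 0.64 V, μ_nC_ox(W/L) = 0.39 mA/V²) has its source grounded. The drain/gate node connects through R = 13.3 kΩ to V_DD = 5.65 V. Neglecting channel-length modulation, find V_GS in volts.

V_GS = 1.85 V

With gate tied to drain, V_GS = V_DS ≥ V_GS − V_TN, so the device is in saturation.
KCL at the drain: ½ k_n (V_GS − V_TN)² = (V_DD − V_GS)/R.
Let x = V_GS − 0.64. Then 2.59 x² + x − 5.01 = 0, giving x = 1.21 V (positive root), so V_GS = 1.85 V.
I_D = (V_DD − V_GS)/R = (5.65 − 1.85) / 13.3 = 0.286 mA.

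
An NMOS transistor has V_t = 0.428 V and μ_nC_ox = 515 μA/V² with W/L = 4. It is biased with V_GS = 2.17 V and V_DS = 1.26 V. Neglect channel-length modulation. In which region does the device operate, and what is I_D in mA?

Triode; I_D = 2.89 mA

k_n = μ_nC_ox · (W/L) = 2.06 mA/V².
V_ov = V_GS − V_t = 2.17 − 0.428 = 1.74 V.
Since V_DS = 1.26 V < V_ov = 1.74 V, the device is in the triode region.
I_D = k_n [V_ov · V_DS − ½ V_DS²] = 2.06 × [1.74 × 1.26 − 0.5 × 1.26²] = 2.89 mA.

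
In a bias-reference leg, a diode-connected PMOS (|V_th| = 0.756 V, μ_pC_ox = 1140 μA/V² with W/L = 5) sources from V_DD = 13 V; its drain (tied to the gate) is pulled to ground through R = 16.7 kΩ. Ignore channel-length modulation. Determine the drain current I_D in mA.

With gate tied to drain, V_SG = V_SD ≥ V_SG − |V_th|, so the device is in saturation.
k_p = μ_pC_ox · (W/L) = 5.7 mA/V².
KCL at the drain: ½ k_p (V_SG − |V_th|)² = (V_DD − V_SG)/R.
Let x = V_SG − 0.756. Then 47.6 x² + x − 12.24 = 0, giving x = 0.497 V (positive root), so V_SG = 1.25 V.
I_D = (V_DD − V_SG)/R = (13 − 1.25) / 16.7 = 0.703 mA.

I_D = 0.703 mA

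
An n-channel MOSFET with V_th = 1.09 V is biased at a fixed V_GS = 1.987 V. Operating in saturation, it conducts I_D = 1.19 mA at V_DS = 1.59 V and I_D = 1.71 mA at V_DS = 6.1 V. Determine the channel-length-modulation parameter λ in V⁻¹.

λ = 0.115 V⁻¹

With V_GS fixed, I_D ∝ (1 + λ V_DS) in saturation, so I_D2/I_D1 = (1 + λ V_DS2)/(1 + λ V_DS1).
1.71/1.19 = 1.437 = (1 + 6.1 λ)/(1 + 1.59 λ).
Solving: λ (I_D1 V_DS2 − I_D2 V_DS1) = I_D2 − I_D1, so λ = (1.71 − 1.19) / (1.19 × 6.1 − 1.71 × 1.59) = 0.52 / 4.54 = 0.115 V⁻¹.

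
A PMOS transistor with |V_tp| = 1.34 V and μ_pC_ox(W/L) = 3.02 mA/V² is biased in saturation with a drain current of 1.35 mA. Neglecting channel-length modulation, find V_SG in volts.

V_SG = 2.29 V

In saturation I_D = ½ k_p (V_SG − |V_tp|)², so V_SG − |V_tp| = √(2 I_D / k_p) = √(2 × 1.35 / 3.02) = 0.946 V.
V_SG = 1.34 + 0.946 = 2.29 V.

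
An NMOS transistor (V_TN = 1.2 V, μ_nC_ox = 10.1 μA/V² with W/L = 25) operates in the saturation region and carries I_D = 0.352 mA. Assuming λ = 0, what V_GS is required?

V_GS = 2.87 V

k_n = μ_nC_ox · (W/L) = 0.2525 mA/V².
In saturation I_D = ½ k_n (V_GS − V_TN)², so V_GS − V_TN = √(2 I_D / k_n) = √(2 × 0.352 / 0.2525) = 1.67 V.
V_GS = 1.2 + 1.67 = 2.87 V.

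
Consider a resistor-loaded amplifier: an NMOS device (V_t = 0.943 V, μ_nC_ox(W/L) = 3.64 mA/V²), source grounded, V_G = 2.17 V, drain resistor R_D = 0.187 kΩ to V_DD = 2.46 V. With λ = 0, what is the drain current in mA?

V_GS = V_G = 2.17 V, so V_ov = 2.17 − 0.943 = 1.23 V.
Assume saturation: I_D = ½ k_n V_ov² = 0.5 × 3.64 × 1.23² = 2.74 mA, giving V_DS = V_DD − I_D R_D = 2.46 − 2.74 × 0.187 = 1.95 V.
V_DS = 1.95 V ≥ V_ov = 1.23 V, confirming saturation.

I_D = 2.74 mA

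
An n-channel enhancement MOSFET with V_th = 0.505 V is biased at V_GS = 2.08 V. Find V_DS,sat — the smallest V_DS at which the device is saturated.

V_DS,sat = 1.58 V

The boundary between triode and saturation is V_DS = V_GS − V_th = V_ov.
V_ov = 2.08 − 0.505 = 1.58 V.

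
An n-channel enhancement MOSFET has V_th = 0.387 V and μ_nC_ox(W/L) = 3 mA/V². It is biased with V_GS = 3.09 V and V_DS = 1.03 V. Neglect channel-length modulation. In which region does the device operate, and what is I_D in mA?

Triode; I_D = 6.76 mA

V_ov = V_GS − V_th = 3.09 − 0.387 = 2.7 V.
Since V_DS = 1.03 V < V_ov = 2.7 V, the device is in the triode region.
I_D = k_n [V_ov · V_DS − ½ V_DS²] = 3 × [2.7 × 1.03 − 0.5 × 1.03²] = 6.76 mA.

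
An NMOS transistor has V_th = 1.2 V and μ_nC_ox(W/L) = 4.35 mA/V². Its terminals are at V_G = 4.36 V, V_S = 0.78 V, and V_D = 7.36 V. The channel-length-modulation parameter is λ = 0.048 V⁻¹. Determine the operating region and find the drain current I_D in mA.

V_GS = V_G − V_S = 4.36 − 0.78 = 3.58 V; V_DS = V_D − V_S = 7.36 − 0.78 = 6.58 V.
V_ov = V_GS − V_th = 3.58 − 1.2 = 2.38 V.
Since V_DS = 6.58 V ≥ V_ov = 2.38 V, the device is in saturation.
I_D = ½ k_n V_ov² (1 + λ V_DS) = 0.5 × 4.35 × 2.38² × (1 + 0.048 × 6.58) = 16.2 mA.

Saturation; I_D = 16.2 mA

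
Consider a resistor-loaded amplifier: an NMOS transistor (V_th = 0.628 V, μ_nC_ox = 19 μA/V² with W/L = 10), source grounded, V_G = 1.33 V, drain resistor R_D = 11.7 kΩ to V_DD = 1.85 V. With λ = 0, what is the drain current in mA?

V_GS = V_G = 1.33 V, so V_ov = 1.33 − 0.628 = 0.702 V.
k_n = μ_nC_ox · (W/L) = 0.19 mA/V².
Assume saturation: I_D = ½ k_n V_ov² = 0.5 × 0.19 × 0.702² = 0.0468 mA, giving V_DS = V_DD − I_D R_D = 1.85 − 0.0468 × 11.7 = 1.3 V.
V_DS = 1.3 V ≥ V_ov = 0.702 V, confirming saturation.

I_D = 0.0468 mA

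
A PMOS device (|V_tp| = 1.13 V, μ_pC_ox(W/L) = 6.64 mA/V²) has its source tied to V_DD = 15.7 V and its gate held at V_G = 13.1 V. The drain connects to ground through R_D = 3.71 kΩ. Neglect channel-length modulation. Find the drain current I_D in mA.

V_SG = V_DD − V_G = 15.7 − 13.1 = 2.6 V, so V_ov = 2.6 − 1.13 = 1.47 V.
Assume saturation: I_D = ½ k_p V_ov² = 0.5 × 6.64 × 1.47² = 7.17 mA, giving V_SD = V_DD − I_D R_D = 15.7 − 7.17 × 3.71 = -10.9 V.
But -10.9 V < V_ov = 1.47 V, so the device is actually in triode.
In triode I_D = k_p[V_ov V_SD − ½ V_SD²] and I_D = (V_DD − V_SD)/R_D. Equating: 12.3 V_SD² − 37.21 V_SD + 15.7 = 0, giving V_SD = 0.507 V (the root below V_ov).
I_D = (15.7 − 0.507) / 3.71 = 4.1 mA.

I_D = 4.10 mA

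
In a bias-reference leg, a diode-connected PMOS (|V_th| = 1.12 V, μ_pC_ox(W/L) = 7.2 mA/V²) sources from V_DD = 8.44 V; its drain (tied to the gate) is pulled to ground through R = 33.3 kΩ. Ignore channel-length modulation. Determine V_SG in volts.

With gate tied to drain, V_SG = V_SD ≥ V_SG − |V_th|, so the device is in saturation.
KCL at the drain: ½ k_p (V_SG − |V_th|)² = (V_DD − V_SG)/R.
Let x = V_SG − 1.12. Then 120 x² + x − 7.32 = 0, giving x = 0.243 V (positive root), so V_SG = 1.36 V.
I_D = (V_DD − V_SG)/R = (8.44 − 1.36) / 33.3 = 0.213 mA.

V_SG = 1.36 V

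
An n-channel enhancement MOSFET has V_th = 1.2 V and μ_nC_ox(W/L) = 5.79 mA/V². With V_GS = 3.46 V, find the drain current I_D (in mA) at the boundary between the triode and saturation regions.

At the boundary V_DS = V_ov = V_GS − V_th = 3.46 − 1.2 = 2.26 V.
I_D = ½ k_n V_ov² = 0.5 × 5.79 × 2.26² = 14.8 mA.

I_D = 14.8 mA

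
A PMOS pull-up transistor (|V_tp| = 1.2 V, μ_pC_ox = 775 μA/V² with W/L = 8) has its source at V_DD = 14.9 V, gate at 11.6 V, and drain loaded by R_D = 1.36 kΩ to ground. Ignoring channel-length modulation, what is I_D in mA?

V_SG = V_DD − V_G = 14.9 − 11.6 = 3.3 V, so V_ov = 3.3 − 1.2 = 2.1 V.
k_p = μ_pC_ox · (W/L) = 6.2 mA/V².
Assume saturation: I_D = ½ k_p V_ov² = 0.5 × 6.2 × 2.1² = 13.7 mA, giving V_SD = V_DD − I_D R_D = 14.9 − 13.7 × 1.36 = -3.69 V.
But -3.69 V < V_ov = 2.1 V, so the device is actually in triode.
In triode I_D = k_p[V_ov V_SD − ½ V_SD²] and I_D = (V_DD − V_SD)/R_D. Equating: 4.22 V_SD² − 18.71 V_SD + 14.9 = 0, giving V_SD = 1.04 V (the root below V_ov).
I_D = (14.9 − 1.04) / 1.36 = 10.2 mA.

I_D = 10.2 mA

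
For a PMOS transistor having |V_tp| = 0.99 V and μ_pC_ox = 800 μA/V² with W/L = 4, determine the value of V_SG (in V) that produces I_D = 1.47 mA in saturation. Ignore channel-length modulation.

k_p = μ_pC_ox · (W/L) = 3.2 mA/V².
In saturation I_D = ½ k_p (V_SG − |V_tp|)², so V_SG − |V_tp| = √(2 I_D / k_p) = √(2 × 1.47 / 3.2) = 0.959 V.
V_SG = 0.99 + 0.959 = 1.95 V.

V_SG = 1.95 V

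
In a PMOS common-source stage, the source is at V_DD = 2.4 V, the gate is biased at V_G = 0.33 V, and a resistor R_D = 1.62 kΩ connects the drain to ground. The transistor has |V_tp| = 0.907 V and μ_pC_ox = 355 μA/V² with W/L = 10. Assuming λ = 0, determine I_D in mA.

I_D = 1.26 mA

V_SG = V_DD − V_G = 2.4 − 0.33 = 2.07 V, so V_ov = 2.07 − 0.907 = 1.16 V.
k_p = μ_pC_ox · (W/L) = 3.55 mA/V².
Assume saturation: I_D = ½ k_p V_ov² = 0.5 × 3.55 × 1.16² = 2.4 mA, giving V_SD = V_DD − I_D R_D = 2.4 − 2.4 × 1.62 = -1.49 V.
But -1.49 V < V_ov = 1.16 V, so the device is actually in triode.
In triode I_D = k_p[V_ov V_SD − ½ V_SD²] and I_D = (V_DD − V_SD)/R_D. Equating: 2.88 V_SD² − 7.688 V_SD + 2.4 = 0, giving V_SD = 0.361 V (the root below V_ov).
I_D = (2.4 − 0.361) / 1.62 = 1.26 mA.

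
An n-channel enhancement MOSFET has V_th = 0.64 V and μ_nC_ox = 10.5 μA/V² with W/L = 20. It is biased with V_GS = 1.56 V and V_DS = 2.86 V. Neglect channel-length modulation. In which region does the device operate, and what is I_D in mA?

Saturation; I_D = 0.0889 mA

k_n = μ_nC_ox · (W/L) = 0.21 mA/V².
V_ov = V_GS − V_th = 1.56 − 0.64 = 0.92 V.
Since V_DS = 2.86 V ≥ V_ov = 0.92 V, the device is in saturation.
I_D = ½ k_n V_ov² = 0.5 × 0.21 × 0.92² = 0.0889 mA.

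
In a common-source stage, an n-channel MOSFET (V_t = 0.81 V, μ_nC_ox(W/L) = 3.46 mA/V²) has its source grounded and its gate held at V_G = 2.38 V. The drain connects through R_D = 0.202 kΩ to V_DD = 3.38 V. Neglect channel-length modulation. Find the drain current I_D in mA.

V_GS = V_G = 2.38 V, so V_ov = 2.38 − 0.81 = 1.57 V.
Assume saturation: I_D = ½ k_n V_ov² = 0.5 × 3.46 × 1.57² = 4.26 mA, giving V_DS = V_DD − I_D R_D = 3.38 − 4.26 × 0.202 = 2.52 V.
V_DS = 2.52 V ≥ V_ov = 1.57 V, confirming saturation.

I_D = 4.26 mA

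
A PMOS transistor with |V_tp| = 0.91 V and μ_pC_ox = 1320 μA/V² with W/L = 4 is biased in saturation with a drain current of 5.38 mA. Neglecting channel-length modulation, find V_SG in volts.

k_p = μ_pC_ox · (W/L) = 5.28 mA/V².
In saturation I_D = ½ k_p (V_SG − |V_tp|)², so V_SG − |V_tp| = √(2 I_D / k_p) = √(2 × 5.38 / 5.28) = 1.43 V.
V_SG = 0.91 + 1.43 = 2.34 V.

V_SG = 2.34 V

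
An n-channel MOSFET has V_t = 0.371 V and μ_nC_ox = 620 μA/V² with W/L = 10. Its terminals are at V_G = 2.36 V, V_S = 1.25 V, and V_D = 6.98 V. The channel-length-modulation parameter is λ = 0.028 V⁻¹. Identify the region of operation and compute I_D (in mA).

Saturation; I_D = 1.96 mA

V_GS = V_G − V_S = 2.36 − 1.25 = 1.11 V; V_DS = V_D − V_S = 6.98 − 1.25 = 5.73 V.
k_n = μ_nC_ox · (W/L) = 6.2 mA/V².
V_ov = V_GS − V_t = 1.11 − 0.371 = 0.739 V.
Since V_DS = 5.73 V ≥ V_ov = 0.739 V, the device is in saturation.
I_D = ½ k_n V_ov² (1 + λ V_DS) = 0.5 × 6.2 × 0.739² × (1 + 0.028 × 5.73) = 1.96 mA.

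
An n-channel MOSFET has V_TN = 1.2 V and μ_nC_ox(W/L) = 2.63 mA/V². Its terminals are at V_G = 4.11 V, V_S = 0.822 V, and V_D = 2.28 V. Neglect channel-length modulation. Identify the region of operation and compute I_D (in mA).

V_GS = V_G − V_S = 4.11 − 0.822 = 3.29 V; V_DS = V_D − V_S = 2.28 − 0.822 = 1.46 V.
V_ov = V_GS − V_TN = 3.29 − 1.2 = 2.09 V.
Since V_DS = 1.46 V < V_ov = 2.09 V, the device is in the triode region.
I_D = k_n [V_ov · V_DS − ½ V_DS²] = 2.63 × [2.09 × 1.46 − 0.5 × 1.46²] = 5.21 mA.

Triode; I_D = 5.21 mA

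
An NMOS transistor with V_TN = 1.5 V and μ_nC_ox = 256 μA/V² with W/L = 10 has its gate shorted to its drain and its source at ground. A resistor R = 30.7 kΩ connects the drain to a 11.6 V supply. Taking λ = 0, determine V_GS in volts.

With gate tied to drain, V_GS = V_DS ≥ V_GS − V_TN, so the device is in saturation.
k_n = μ_nC_ox · (W/L) = 2.56 mA/V².
KCL at the drain: ½ k_n (V_GS − V_TN)² = (V_DD − V_GS)/R.
Let x = V_GS − 1.5. Then 39.3 x² + x − 10.1 = 0, giving x = 0.494 V (positive root), so V_GS = 1.99 V.
I_D = (V_DD − V_GS)/R = (11.6 − 1.99) / 30.7 = 0.313 mA.

V_GS = 1.99 V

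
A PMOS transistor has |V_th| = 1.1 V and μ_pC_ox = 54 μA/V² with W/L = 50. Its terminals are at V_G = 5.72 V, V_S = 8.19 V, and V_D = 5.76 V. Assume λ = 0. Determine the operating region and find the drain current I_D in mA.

V_SG = V_S − V_G = 8.19 − 5.72 = 2.47 V; V_SD = V_S − V_D = 8.19 − 5.76 = 2.43 V.
k_p = μ_pC_ox · (W/L) = 2.7 mA/V².
V_ov = V_SG − |V_th| = 2.47 − 1.1 = 1.37 V.
Since V_SD = 2.43 V ≥ V_ov = 1.37 V, the device is in saturation.
I_D = ½ k_p V_ov² = 0.5 × 2.7 × 1.37² = 2.53 mA.

Saturation; I_D = 2.53 mA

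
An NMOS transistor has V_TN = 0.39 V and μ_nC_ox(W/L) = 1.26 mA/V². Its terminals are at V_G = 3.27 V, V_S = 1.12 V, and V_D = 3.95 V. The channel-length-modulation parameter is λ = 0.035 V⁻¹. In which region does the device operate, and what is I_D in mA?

Saturation; I_D = 2.14 mA

V_GS = V_G − V_S = 3.27 − 1.12 = 2.15 V; V_DS = V_D − V_S = 3.95 − 1.12 = 2.83 V.
V_ov = V_GS − V_TN = 2.15 − 0.39 = 1.76 V.
Since V_DS = 2.83 V ≥ V_ov = 1.76 V, the device is in saturation.
I_D = ½ k_n V_ov² (1 + λ V_DS) = 0.5 × 1.26 × 1.76² × (1 + 0.035 × 2.83) = 2.14 mA.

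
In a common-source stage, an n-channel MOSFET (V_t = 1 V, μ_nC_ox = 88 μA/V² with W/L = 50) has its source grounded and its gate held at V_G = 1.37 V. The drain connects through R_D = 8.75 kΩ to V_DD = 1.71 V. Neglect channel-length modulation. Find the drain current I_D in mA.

V_GS = V_G = 1.37 V, so V_ov = 1.37 − 1 = 0.37 V.
k_n = μ_nC_ox · (W/L) = 4.4 mA/V².
Assume saturation: I_D = ½ k_n V_ov² = 0.5 × 4.4 × 0.37² = 0.301 mA, giving V_DS = V_DD − I_D R_D = 1.71 − 0.301 × 8.75 = -0.925 V.
But -0.925 V < V_ov = 0.37 V, so the device is actually in triode.
In triode I_D = k_n[V_ov V_DS − ½ V_DS²] and I_D = (V_DD − V_DS)/R_D. Equating: 19.2 V_DS² − 15.25 V_DS + 1.71 = 0, giving V_DS = 0.135 V (the root below V_ov).
I_D = (1.71 − 0.135) / 8.75 = 0.18 mA.

I_D = 0.180 mA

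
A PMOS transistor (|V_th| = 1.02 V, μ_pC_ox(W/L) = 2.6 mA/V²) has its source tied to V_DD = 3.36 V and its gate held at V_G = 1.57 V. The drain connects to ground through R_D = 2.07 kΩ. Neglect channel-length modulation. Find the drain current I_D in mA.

I_D = 0.771 mA

V_SG = V_DD − V_G = 3.36 − 1.57 = 1.79 V, so V_ov = 1.79 − 1.02 = 0.77 V.
Assume saturation: I_D = ½ k_p V_ov² = 0.5 × 2.6 × 0.77² = 0.771 mA, giving V_SD = V_DD − I_D R_D = 3.36 − 0.771 × 2.07 = 1.76 V.
V_SD = 1.76 V ≥ V_ov = 0.77 V, confirming saturation.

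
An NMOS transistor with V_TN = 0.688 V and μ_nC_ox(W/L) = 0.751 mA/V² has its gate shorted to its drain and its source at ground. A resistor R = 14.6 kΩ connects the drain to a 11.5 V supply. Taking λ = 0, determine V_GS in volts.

With gate tied to drain, V_GS = V_DS ≥ V_GS − V_TN, so the device is in saturation.
KCL at the drain: ½ k_n (V_GS − V_TN)² = (V_DD − V_GS)/R.
Let x = V_GS − 0.688. Then 5.48 x² + x − 10.81 = 0, giving x = 1.32 V (positive root), so V_GS = 2 V.
I_D = (V_DD − V_GS)/R = (11.5 − 2) / 14.6 = 0.65 mA.

V_GS = 2.00 V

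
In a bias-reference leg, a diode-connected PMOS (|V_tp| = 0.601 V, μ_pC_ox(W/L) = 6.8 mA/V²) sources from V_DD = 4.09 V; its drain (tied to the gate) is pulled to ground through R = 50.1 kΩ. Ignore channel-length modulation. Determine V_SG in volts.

With gate tied to drain, V_SG = V_SD ≥ V_SG − |V_tp|, so the device is in saturation.
KCL at the drain: ½ k_p (V_SG − |V_tp|)² = (V_DD − V_SG)/R.
Let x = V_SG − 0.601. Then 170 x² + x − 3.489 = 0, giving x = 0.14 V (positive root), so V_SG = 0.741 V.
I_D = (V_DD − V_SG)/R = (4.09 − 0.741) / 50.1 = 0.0668 mA.

V_SG = 0.741 V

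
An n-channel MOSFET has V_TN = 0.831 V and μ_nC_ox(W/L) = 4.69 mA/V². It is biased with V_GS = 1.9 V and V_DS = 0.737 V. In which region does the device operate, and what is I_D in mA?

V_ov = V_GS − V_TN = 1.9 − 0.831 = 1.07 V.
Since V_DS = 0.737 V < V_ov = 1.07 V, the device is in the triode region.
I_D = k_n [V_ov · V_DS − ½ V_DS²] = 4.69 × [1.07 × 0.737 − 0.5 × 0.737²] = 2.42 mA.

Triode; I_D = 2.42 mA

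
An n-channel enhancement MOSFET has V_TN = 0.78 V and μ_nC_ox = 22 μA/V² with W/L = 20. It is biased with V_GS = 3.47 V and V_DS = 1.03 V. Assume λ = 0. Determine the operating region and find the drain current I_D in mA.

Triode; I_D = 0.986 mA

k_n = μ_nC_ox · (W/L) = 0.44 mA/V².
V_ov = V_GS − V_TN = 3.47 − 0.78 = 2.69 V.
Since V_DS = 1.03 V < V_ov = 2.69 V, the device is in the triode region.
I_D = k_n [V_ov · V_DS − ½ V_DS²] = 0.44 × [2.69 × 1.03 − 0.5 × 1.03²] = 0.986 mA.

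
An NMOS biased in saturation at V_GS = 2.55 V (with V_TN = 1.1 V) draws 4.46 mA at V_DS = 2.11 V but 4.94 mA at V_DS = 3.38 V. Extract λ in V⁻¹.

With V_GS fixed, I_D ∝ (1 + λ V_DS) in saturation, so I_D2/I_D1 = (1 + λ V_DS2)/(1 + λ V_DS1).
4.94/4.46 = 1.108 = (1 + 3.38 λ)/(1 + 2.11 λ).
Solving: λ (I_D1 V_DS2 − I_D2 V_DS1) = I_D2 − I_D1, so λ = (4.94 − 4.46) / (4.46 × 3.38 − 4.94 × 2.11) = 0.48 / 4.65 = 0.103 V⁻¹.

λ = 0.103 V⁻¹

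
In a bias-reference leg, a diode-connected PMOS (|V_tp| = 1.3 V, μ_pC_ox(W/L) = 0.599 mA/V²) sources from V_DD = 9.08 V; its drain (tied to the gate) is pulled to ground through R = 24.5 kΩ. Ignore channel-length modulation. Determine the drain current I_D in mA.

I_D = 0.278 mA

With gate tied to drain, V_SG = V_SD ≥ V_SG − |V_tp|, so the device is in saturation.
KCL at the drain: ½ k_p (V_SG − |V_tp|)² = (V_DD − V_SG)/R.
Let x = V_SG − 1.3. Then 7.34 x² + x − 7.78 = 0, giving x = 0.964 V (positive root), so V_SG = 2.26 V.
I_D = (V_DD − V_SG)/R = (9.08 − 2.26) / 24.5 = 0.278 mA.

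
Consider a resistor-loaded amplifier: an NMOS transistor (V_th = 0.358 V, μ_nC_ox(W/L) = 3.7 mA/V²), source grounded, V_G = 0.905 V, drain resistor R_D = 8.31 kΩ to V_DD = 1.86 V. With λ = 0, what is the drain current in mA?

I_D = 0.210 mA

V_GS = V_G = 0.905 V, so V_ov = 0.905 − 0.358 = 0.547 V.
Assume saturation: I_D = ½ k_n V_ov² = 0.5 × 3.7 × 0.547² = 0.554 mA, giving V_DS = V_DD − I_D R_D = 1.86 − 0.554 × 8.31 = -2.74 V.
But -2.74 V < V_ov = 0.547 V, so the device is actually in triode.
In triode I_D = k_n[V_ov V_DS − ½ V_DS²] and I_D = (V_DD − V_DS)/R_D. Equating: 15.4 V_DS² − 17.82 V_DS + 1.86 = 0, giving V_DS = 0.116 V (the root below V_ov).
I_D = (1.86 − 0.116) / 8.31 = 0.21 mA.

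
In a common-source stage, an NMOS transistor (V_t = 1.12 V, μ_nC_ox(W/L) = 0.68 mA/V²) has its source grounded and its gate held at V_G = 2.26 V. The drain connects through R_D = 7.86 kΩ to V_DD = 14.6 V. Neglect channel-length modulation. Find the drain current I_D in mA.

V_GS = V_G = 2.26 V, so V_ov = 2.26 − 1.12 = 1.14 V.
Assume saturation: I_D = ½ k_n V_ov² = 0.5 × 0.68 × 1.14² = 0.442 mA, giving V_DS = V_DD − I_D R_D = 14.6 − 0.442 × 7.86 = 11.1 V.
V_DS = 11.1 V ≥ V_ov = 1.14 V, confirming saturation.

I_D = 0.442 mA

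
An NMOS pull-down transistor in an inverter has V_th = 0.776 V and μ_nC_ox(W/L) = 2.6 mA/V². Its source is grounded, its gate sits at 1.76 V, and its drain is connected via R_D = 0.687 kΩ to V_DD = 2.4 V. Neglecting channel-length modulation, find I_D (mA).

V_GS = V_G = 1.76 V, so V_ov = 1.76 − 0.776 = 0.984 V.
Assume saturation: I_D = ½ k_n V_ov² = 0.5 × 2.6 × 0.984² = 1.26 mA, giving V_DS = V_DD − I_D R_D = 2.4 − 1.26 × 0.687 = 1.54 V.
V_DS = 1.54 V ≥ V_ov = 0.984 V, confirming saturation.

I_D = 1.26 mA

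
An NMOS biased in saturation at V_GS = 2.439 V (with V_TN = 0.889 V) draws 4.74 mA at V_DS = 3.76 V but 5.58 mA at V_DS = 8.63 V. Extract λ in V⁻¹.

λ = 0.0422 V⁻¹

With V_GS fixed, I_D ∝ (1 + λ V_DS) in saturation, so I_D2/I_D1 = (1 + λ V_DS2)/(1 + λ V_DS1).
5.58/4.74 = 1.177 = (1 + 8.63 λ)/(1 + 3.76 λ).
Solving: λ (I_D1 V_DS2 − I_D2 V_DS1) = I_D2 − I_D1, so λ = (5.58 − 4.74) / (4.74 × 8.63 − 5.58 × 3.76) = 0.84 / 19.9 = 0.0422 V⁻¹.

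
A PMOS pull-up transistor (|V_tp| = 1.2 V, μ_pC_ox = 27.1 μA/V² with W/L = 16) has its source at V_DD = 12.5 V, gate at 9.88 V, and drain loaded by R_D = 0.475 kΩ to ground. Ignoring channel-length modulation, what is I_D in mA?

V_SG = V_DD − V_G = 12.5 − 9.88 = 2.62 V, so V_ov = 2.62 − 1.2 = 1.42 V.
k_p = μ_pC_ox · (W/L) = 0.4336 mA/V².
Assume saturation: I_D = ½ k_p V_ov² = 0.5 × 0.4336 × 1.42² = 0.437 mA, giving V_SD = V_DD − I_D R_D = 12.5 − 0.437 × 0.475 = 12.3 V.
V_SD = 12.3 V ≥ V_ov = 1.42 V, confirming saturation.

I_D = 0.437 mA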